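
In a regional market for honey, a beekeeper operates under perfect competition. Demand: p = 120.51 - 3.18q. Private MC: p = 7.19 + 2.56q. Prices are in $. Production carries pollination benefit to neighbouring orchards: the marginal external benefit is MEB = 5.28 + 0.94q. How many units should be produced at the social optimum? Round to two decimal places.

Social marginal cost = private MC − MEB = 1.91 + 1.62q.
Set SMC = demand: 1.91 + 1.62q = 120.51 - 3.18q → q* = 24.7083.

q* = 24.71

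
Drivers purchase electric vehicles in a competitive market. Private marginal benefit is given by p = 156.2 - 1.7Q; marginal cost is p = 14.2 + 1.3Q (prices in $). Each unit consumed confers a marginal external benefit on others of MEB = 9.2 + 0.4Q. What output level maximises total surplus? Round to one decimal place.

Social marginal benefit = demand + MEB = 165.4 - 1.3Q.
Set SMB = MC: 165.4 - 1.3Q = 14.2 + 1.3Q → Q* = 58.1538.

Q* = 58.2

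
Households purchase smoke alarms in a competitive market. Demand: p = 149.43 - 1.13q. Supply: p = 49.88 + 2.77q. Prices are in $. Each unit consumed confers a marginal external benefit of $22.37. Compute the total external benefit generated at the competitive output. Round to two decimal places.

$571.01

Market equilibrium (private): 49.88 + 2.77q = 149.43 - 1.13q → q_m = 25.5256.
Total external benefit = MEB × q_m = 22.37 × 25.5256 = 571.0077.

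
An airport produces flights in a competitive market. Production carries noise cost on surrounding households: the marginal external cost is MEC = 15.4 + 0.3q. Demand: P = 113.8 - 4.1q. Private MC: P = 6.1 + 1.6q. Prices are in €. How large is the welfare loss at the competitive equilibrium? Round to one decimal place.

Market equilibrium (private): 6.1 + 1.6q = 113.8 - 4.1q → q_m = 18.8947.
Social marginal cost = private MC + MEC = 21.5 + 1.9q.
Set SMC = demand: 21.5 + 1.9q = 113.8 - 4.1q → q* = 15.3833.
The loss is the area between SMC and demand from q* to q_m; with linear curves that's a triangle of height MEC(q_m).
DWL = ½ × 3.5114 × 21.0684 = 36.9898.

DWL = €37.0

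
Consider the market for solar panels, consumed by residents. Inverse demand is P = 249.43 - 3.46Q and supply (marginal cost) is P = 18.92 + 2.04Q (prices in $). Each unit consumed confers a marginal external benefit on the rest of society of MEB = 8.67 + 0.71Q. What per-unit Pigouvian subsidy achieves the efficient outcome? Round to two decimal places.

subsidy = $44.12 per unit

Social marginal benefit = demand + MEB = 258.10 - 2.75Q.
Set SMB = MC: 258.10 - 2.75Q = 18.92 + 2.04Q → Q* = 49.9332.
The Pigouvian subsidy equals MEB at Q*: 8.67 + 0.71×49.9332 = 44.1226.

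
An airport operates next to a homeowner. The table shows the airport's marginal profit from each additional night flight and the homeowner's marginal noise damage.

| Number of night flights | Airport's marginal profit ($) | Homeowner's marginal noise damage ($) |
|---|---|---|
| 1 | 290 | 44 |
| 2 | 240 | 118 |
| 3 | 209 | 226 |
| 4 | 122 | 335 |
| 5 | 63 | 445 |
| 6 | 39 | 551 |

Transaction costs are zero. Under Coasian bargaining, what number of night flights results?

Bargaining reaches the level where marginal profit last exceeds marginal noise damage.
That holds through level 2 (240 ≥ 118) but not at 3 (209 < 226).

2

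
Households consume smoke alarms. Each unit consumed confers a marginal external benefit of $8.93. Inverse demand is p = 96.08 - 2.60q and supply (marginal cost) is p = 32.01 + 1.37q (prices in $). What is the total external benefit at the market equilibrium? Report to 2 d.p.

$144.12

Market equilibrium (private): 32.01 + 1.37q = 96.08 - 2.60q → q_m = 16.1385.
Total external benefit = MEB × q_m = 8.93 × 16.1385 = 144.1168.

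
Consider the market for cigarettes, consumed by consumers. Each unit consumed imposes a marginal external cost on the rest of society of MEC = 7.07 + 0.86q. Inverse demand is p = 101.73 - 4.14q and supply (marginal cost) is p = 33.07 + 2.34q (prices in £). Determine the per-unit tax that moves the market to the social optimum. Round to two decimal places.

tax = £14.29 per unit

Social marginal benefit = demand − MEC = 94.66 - 5.00q.
Set SMB = MC: 94.66 - 5.00q = 33.07 + 2.34q → q* = 8.3910.
The Pigouvian tax equals MEC at q*: 7.07 + 0.86×8.3910 = 14.2863.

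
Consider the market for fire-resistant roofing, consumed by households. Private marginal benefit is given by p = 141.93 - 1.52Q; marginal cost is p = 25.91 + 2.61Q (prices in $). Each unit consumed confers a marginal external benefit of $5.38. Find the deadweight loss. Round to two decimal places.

Market equilibrium (private): 25.91 + 2.61Q = 141.93 - 1.52Q → Q_m = 28.0920.
Social marginal benefit = demand + MEB = 147.31 - 1.52Q.
Set SMB = MC: 147.31 - 1.52Q = 25.91 + 2.61Q → Q* = 29.3947.
Between Q* and Q_m the wedge SMB − MC runs linearly from 0 to MEB(Q_m), so the loss is a triangle.
DWL = ½ × 1.3027 × 5.3800 = 3.5043.

DWL = $3.50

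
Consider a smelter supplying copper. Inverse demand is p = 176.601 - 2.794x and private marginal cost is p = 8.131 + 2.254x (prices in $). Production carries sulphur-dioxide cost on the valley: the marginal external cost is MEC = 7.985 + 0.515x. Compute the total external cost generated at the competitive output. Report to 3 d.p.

$553.291

Market equilibrium (private): 8.131 + 2.254x = 176.601 - 2.794x → x_m = 33.3736.
Total external cost = ∫₀^{x_m} (7.985 + 0.515x) dx = 7.985×33.3736 + ½×0.515×33.3736² = 553.2910.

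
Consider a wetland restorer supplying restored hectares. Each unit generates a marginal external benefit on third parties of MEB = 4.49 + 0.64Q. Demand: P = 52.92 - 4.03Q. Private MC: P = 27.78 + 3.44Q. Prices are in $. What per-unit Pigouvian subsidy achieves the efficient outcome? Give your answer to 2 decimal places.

subsidy = $7.27 per unit

Social marginal cost = private MC − MEB = 23.29 + 2.80Q.
Set SMC = demand: 23.29 + 2.80Q = 52.92 - 4.03Q → Q* = 4.3382.
The Pigouvian subsidy equals MEB at Q*: 4.49 + 0.64×4.3382 = 7.2664.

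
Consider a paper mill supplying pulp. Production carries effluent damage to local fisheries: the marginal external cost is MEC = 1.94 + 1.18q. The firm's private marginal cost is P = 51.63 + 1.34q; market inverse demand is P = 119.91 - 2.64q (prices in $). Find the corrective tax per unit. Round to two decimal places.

Social marginal cost = private MC + MEC = 53.57 + 2.52q.
Set SMC = demand: 53.57 + 2.52q = 119.91 - 2.64q → q* = 12.8566.
The Pigouvian tax equals MEC at q*: 1.94 + 1.18×12.8566 = 17.1108.

tax = $17.11 per unit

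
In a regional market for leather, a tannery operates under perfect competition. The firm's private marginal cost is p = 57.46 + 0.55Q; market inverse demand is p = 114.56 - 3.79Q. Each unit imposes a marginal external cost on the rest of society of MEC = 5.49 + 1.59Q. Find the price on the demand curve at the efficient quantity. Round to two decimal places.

Social marginal cost = private MC + MEC = 62.95 + 2.14Q.
Set SMC = demand: 62.95 + 2.14Q = 114.56 - 3.79Q → Q* = 8.7032.
Consumer price on the demand curve at Q*: 114.56 − 3.79×8.7032 = 81.5749.

P = 81.57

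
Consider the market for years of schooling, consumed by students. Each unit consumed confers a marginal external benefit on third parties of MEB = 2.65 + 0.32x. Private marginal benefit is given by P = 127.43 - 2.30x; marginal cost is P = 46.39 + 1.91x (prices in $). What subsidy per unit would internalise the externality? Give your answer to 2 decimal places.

subsidy = $9.53 per unit

Social marginal benefit = demand + MEB = 130.08 - 1.98x.
Set SMB = MC: 130.08 - 1.98x = 46.39 + 1.91x → x* = 21.5141.
The Pigouvian subsidy equals MEB at x*: 2.65 + 0.32×21.5141 = 9.5345.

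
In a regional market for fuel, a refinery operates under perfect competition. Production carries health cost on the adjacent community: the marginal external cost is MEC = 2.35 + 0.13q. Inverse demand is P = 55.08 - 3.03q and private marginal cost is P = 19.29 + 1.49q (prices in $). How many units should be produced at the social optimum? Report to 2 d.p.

q* = 7.19

Social marginal cost = private MC + MEC = 21.64 + 1.62q.
Set SMC = demand: 21.64 + 1.62q = 55.08 - 3.03q → q* = 7.1914.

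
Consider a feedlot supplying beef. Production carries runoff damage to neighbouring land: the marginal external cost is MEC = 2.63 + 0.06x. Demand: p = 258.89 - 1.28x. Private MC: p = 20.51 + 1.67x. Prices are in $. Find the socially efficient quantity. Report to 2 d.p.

Social marginal cost = private MC + MEC = 23.14 + 1.73x.
Set SMC = demand: 23.14 + 1.73x = 258.89 - 1.28x → x* = 78.3223.

x* = 78.32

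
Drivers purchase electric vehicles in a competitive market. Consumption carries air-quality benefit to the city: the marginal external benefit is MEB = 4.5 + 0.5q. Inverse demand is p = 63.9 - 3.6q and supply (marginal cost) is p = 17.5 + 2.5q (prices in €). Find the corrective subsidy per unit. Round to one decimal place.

subsidy = €9.0 per unit

Social marginal benefit = demand + MEB = 68.4 - 3.1q.
Set SMB = MC: 68.4 - 3.1q = 17.5 + 2.5q → q* = 9.0893.
The Pigouvian subsidy equals MEB at q*: 4.5 + 0.5×9.0893 = 9.0447.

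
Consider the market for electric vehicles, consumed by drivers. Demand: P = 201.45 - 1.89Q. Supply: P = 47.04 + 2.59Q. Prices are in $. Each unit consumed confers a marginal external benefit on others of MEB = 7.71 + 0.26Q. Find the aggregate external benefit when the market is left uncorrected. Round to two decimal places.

Market equilibrium (private): 47.04 + 2.59Q = 201.45 - 1.89Q → Q_m = 34.4665.
Total external benefit = ∫₀^{Q_m} (7.71 + 0.26Q) dQ = 7.71×34.4665 + ½×0.26×34.4665² = 420.1689.

$420.17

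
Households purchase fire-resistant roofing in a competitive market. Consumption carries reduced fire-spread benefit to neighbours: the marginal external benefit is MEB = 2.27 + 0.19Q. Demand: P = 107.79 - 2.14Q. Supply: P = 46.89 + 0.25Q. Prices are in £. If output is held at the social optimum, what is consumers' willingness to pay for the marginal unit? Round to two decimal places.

P = £46.34

Social marginal benefit = demand + MEB = 110.06 - 1.95Q.
Set SMB = MC: 110.06 - 1.95Q = 46.89 + 0.25Q → Q* = 28.7136.
Consumer price on the demand curve at Q*: 107.79 − 2.14×28.7136 = 46.3429.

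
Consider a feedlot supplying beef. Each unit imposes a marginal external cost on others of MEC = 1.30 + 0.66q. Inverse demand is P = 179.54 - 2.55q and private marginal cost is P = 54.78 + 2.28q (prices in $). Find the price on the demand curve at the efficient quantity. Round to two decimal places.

Social marginal cost = private MC + MEC = 56.08 + 2.94q.
Set SMC = demand: 56.08 + 2.94q = 179.54 - 2.55q → q* = 22.4882.
Consumer price on the demand curve at q*: 179.54 − 2.55×22.4882 = 122.1951.

P = $122.20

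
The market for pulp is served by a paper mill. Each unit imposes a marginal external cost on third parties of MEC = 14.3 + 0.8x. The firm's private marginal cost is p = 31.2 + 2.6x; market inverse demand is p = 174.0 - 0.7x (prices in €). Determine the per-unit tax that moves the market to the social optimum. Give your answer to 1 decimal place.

tax = €39.4 per unit

Social marginal cost = private MC + MEC = 45.5 + 3.4x.
Set SMC = demand: 45.5 + 3.4x = 174.0 - 0.7x → x* = 31.3415.
The Pigouvian tax equals MEC at x*: 14.3 + 0.8×31.3415 = 39.3732.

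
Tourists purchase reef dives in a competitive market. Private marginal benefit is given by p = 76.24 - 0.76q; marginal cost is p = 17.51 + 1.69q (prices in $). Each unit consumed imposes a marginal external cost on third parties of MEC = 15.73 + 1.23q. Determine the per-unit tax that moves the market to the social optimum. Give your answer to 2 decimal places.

Social marginal benefit = demand − MEC = 60.51 - 1.99q.
Set SMB = MC: 60.51 - 1.99q = 17.51 + 1.69q → q* = 11.6848.
The Pigouvian tax equals MEC at q*: 15.73 + 1.23×11.6848 = 30.1023.

tax = $30.10 per unit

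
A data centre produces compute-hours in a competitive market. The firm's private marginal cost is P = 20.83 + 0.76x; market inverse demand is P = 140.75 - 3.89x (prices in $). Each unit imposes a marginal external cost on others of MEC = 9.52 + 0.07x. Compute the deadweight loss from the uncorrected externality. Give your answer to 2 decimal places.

DWL = $13.59

Market equilibrium (private): 20.83 + 0.76x = 140.75 - 3.89x → x_m = 25.7892.
Social marginal cost = private MC + MEC = 30.35 + 0.83x.
Set SMC = demand: 30.35 + 0.83x = 140.75 - 3.89x → x* = 23.3898.
Between x* and x_m the wedge SMC − demand runs linearly from 0 to MEC(x_m), so the loss is a triangle.
DWL = ½ × 2.3994 × 11.3252 = 13.5868.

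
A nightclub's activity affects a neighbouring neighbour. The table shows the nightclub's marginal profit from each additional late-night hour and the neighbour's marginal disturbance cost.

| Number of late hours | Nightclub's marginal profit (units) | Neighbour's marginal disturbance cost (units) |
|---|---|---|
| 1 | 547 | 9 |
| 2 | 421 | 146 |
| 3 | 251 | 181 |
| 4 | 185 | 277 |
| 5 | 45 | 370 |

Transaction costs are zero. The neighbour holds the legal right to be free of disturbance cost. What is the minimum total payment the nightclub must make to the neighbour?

Efficient level: marginal profit ≥ marginal disturbance cost through level 3, so k* = 3.
With the neighbour holding the right, the nightclub must at least compensate total damage at k*: 9 + 146 + 181 = 336.

336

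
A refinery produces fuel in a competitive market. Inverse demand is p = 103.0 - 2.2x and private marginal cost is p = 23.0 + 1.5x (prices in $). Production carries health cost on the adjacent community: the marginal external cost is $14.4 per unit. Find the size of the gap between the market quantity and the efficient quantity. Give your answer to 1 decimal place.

3.9 units

Market equilibrium (private): 23.0 + 1.5x = 103.0 - 2.2x → x_m = 21.6216.
Social marginal cost = private MC + MEC = 37.4 + 1.5x.
Set SMC = demand: 37.4 + 1.5x = 103.0 - 2.2x → x* = 17.7297.
Gap = |21.6216 − 17.7297| = 3.8919.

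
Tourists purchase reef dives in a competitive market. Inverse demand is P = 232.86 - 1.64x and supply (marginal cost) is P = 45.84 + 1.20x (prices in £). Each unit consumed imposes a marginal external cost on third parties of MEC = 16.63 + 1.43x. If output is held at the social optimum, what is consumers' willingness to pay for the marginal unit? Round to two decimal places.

P = £167.42

Social marginal benefit = demand − MEC = 216.23 - 3.07x.
Set SMB = MC: 216.23 - 3.07x = 45.84 + 1.20x → x* = 39.9040.
Consumer price on the demand curve at x*: 232.86 − 1.64×39.9040 = 167.4174.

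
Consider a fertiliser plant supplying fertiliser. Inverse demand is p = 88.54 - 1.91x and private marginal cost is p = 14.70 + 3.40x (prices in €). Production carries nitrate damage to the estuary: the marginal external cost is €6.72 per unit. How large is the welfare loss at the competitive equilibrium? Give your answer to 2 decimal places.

DWL = €4.25

Market equilibrium (private): 14.70 + 3.40x = 88.54 - 1.91x → x_m = 13.9058.
Social marginal cost = private MC + MEC = 21.42 + 3.40x.
Set SMC = demand: 21.42 + 3.40x = 88.54 - 1.91x → x* = 12.6403.
Between x* and x_m the wedge SMC − demand runs linearly from 0 to MEC(x_m), so the loss is a triangle.
DWL = ½ × 1.2655 × 6.7200 = 4.2521.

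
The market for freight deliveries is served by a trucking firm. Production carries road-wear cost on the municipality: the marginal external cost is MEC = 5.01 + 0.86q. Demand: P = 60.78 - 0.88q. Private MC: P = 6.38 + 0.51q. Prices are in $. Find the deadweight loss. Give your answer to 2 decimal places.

Market equilibrium (private): 6.38 + 0.51q = 60.78 - 0.88q → q_m = 39.1367.
Social marginal cost = private MC + MEC = 11.39 + 1.37q.
Set SMC = demand: 11.39 + 1.37q = 60.78 - 0.88q → q* = 21.9511.
The loss is the area between SMC and demand from q* to q_m; with linear curves that's a triangle of height MEC(q_m).
DWL = ½ × 17.1856 × 38.6676 = 332.2630.

DWL = $332.26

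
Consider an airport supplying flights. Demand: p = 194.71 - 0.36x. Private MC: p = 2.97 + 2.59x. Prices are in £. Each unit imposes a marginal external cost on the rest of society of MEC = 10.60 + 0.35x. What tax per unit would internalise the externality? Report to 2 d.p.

tax = £29.81 per unit

Social marginal cost = private MC + MEC = 13.57 + 2.94x.
Set SMC = demand: 13.57 + 2.94x = 194.71 - 0.36x → x* = 54.8909.
The Pigouvian tax equals MEC at x*: 10.60 + 0.35×54.8909 = 29.8118.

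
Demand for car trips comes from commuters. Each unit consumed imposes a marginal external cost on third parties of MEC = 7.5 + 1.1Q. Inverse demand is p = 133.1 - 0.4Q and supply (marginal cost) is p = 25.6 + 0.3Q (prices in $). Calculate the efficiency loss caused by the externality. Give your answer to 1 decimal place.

Market equilibrium (private): 25.6 + 0.3Q = 133.1 - 0.4Q → Q_m = 153.5714.
Social marginal benefit = demand − MEC = 125.6 - 1.5Q.
Set SMB = MC: 125.6 - 1.5Q = 25.6 + 0.3Q → Q* = 55.5556.
The loss is the area between SMB and MC from Q* to Q_m; with linear curves that's a triangle of height MEC(Q_m).
DWL = ½ × 98.0158 × 176.4286 = 8646.3952.

DWL = $8646.4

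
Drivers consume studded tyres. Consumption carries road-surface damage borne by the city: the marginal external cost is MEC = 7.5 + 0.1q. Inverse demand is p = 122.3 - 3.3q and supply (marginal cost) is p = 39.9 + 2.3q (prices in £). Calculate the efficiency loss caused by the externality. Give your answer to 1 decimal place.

DWL = £7.1

Market equilibrium (private): 39.9 + 2.3q = 122.3 - 3.3q → q_m = 14.7143.
Social marginal benefit = demand − MEC = 114.8 - 3.4q.
Set SMB = MC: 114.8 - 3.4q = 39.9 + 2.3q → q* = 13.1404.
Height of the DWL triangle at q_m is MC(q_m) − SMB(q_m) = MEC(q_m) = 8.9714.
DWL = ½ × 1.5739 × 8.9714 = 7.0600.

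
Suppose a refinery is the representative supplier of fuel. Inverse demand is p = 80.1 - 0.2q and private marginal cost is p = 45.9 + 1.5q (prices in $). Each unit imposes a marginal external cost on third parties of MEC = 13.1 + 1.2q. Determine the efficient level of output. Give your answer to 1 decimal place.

q* = 7.3

Social marginal cost = private MC + MEC = 59.0 + 2.7q.
Set SMC = demand: 59.0 + 2.7q = 80.1 - 0.2q → q* = 7.2759.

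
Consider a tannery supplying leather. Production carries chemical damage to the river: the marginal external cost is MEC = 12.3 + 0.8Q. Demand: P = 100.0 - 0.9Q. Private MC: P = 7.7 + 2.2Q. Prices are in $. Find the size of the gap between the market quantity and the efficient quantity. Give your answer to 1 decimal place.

9.3 units

Market equilibrium (private): 7.7 + 2.2Q = 100.0 - 0.9Q → Q_m = 29.7742.
Social marginal cost = private MC + MEC = 20.0 + 3.0Q.
Set SMC = demand: 20.0 + 3.0Q = 100.0 - 0.9Q → Q* = 20.5128.
Gap = |29.7742 − 20.5128| = 9.2614.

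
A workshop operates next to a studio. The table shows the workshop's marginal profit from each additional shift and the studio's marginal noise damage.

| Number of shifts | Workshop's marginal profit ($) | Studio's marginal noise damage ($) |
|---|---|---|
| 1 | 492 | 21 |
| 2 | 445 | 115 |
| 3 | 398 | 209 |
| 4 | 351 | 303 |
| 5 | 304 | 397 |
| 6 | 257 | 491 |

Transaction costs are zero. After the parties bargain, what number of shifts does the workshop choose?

Bargaining reaches the level where marginal profit last exceeds marginal noise damage.
That holds through level 4 (351 ≥ 303) but not at 5 (304 < 397).

4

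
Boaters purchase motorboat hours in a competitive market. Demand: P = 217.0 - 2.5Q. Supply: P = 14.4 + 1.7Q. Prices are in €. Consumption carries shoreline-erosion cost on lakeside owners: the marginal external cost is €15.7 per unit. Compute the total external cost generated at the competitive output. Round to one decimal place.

€757.3

Market equilibrium (private): 14.4 + 1.7Q = 217.0 - 2.5Q → Q_m = 48.2381.
Total external cost = MEC × Q_m = 15.7 × 48.2381 = 757.3382.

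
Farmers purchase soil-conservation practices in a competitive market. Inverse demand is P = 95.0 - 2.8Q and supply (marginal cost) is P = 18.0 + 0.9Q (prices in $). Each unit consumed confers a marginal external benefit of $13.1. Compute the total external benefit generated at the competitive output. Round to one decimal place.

Market equilibrium (private): 18.0 + 0.9Q = 95.0 - 2.8Q → Q_m = 20.8108.
Total external benefit = MEB × Q_m = 13.1 × 20.8108 = 272.6215.

$272.6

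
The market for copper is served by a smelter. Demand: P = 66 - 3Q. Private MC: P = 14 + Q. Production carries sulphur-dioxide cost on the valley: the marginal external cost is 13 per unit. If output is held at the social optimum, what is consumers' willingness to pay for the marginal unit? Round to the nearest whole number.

Social marginal cost = private MC + MEC = 27 + Q.
Set SMC = demand: 27 + Q = 66 - 3Q → Q* = 9.7500.
Consumer price on the demand curve at Q*: 66 − 3×9.7500 = 36.7500.

P = 37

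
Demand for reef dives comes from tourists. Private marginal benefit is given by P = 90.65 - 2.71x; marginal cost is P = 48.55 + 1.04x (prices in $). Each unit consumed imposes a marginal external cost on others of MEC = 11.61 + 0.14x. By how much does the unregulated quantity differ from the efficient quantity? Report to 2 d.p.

3.39 units

Market equilibrium (private): 48.55 + 1.04x = 90.65 - 2.71x → x_m = 11.2267.
Social marginal benefit = demand − MEC = 79.04 - 2.85x.
Set SMB = MC: 79.04 - 2.85x = 48.55 + 1.04x → x* = 7.8380.
Gap = |11.2267 − 7.8380| = 3.3887.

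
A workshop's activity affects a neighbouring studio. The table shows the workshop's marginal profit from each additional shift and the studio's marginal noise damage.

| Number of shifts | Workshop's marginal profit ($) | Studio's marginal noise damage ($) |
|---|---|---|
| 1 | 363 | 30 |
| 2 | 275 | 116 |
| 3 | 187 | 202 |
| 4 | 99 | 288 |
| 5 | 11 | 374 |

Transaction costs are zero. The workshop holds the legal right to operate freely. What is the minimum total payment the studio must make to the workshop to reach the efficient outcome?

$297

Left alone the workshop would choose level 5 (marginal profit stays positive).
Efficient level: k* = 2 (marginal profit ≥ marginal noise damage through 2).
The studio must at least cover the workshop's forgone profit from cutting 5→2: 187 + 99 + 11 = 297.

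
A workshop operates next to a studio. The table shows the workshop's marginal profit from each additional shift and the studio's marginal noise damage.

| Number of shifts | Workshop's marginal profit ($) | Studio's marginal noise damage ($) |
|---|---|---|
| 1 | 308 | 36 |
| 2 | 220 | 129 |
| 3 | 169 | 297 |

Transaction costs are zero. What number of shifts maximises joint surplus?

Bargaining reaches the level where marginal profit last exceeds marginal noise damage.
That holds through level 2 (220 ≥ 129) but not at 3 (169 < 297).

2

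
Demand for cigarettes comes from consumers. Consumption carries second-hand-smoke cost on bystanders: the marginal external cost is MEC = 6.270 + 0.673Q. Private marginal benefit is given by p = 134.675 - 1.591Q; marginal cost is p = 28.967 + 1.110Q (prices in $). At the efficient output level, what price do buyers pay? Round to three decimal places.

Social marginal benefit = demand − MEC = 128.405 - 2.264Q.
Set SMB = MC: 128.405 - 2.264Q = 28.967 + 1.110Q → Q* = 29.4718.
Consumer price on the demand curve at Q*: 134.675 − 1.591×29.4718 = 87.7854.

P = $87.785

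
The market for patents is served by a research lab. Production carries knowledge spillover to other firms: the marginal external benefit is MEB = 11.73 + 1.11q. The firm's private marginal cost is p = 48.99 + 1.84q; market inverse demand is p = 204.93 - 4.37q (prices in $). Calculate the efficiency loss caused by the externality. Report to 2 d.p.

Market equilibrium (private): 48.99 + 1.84q = 204.93 - 4.37q → q_m = 25.1111.
Social marginal cost = private MC − MEB = 37.26 + 0.73q.
Set SMC = demand: 37.26 + 0.73q = 204.93 - 4.37q → q* = 32.8765.
Height of the DWL triangle at q_m is demand(q_m) − SMC(q_m) = MEB(q_m) = 39.6033.
DWL = ½ × 7.7654 × 39.6033 = 153.7677.

DWL = $153.77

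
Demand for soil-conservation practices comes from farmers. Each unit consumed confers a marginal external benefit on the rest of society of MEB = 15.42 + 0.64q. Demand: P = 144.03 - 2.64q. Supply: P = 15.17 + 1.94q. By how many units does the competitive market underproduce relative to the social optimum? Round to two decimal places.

Market equilibrium (private): 15.17 + 1.94q = 144.03 - 2.64q → q_m = 28.1354.
Social marginal benefit = demand + MEB = 159.45 - 2.00q.
Set SMB = MC: 159.45 - 2.00q = 15.17 + 1.94q → q* = 36.6193.
Gap = |28.1354 − 36.6193| = 8.4839.

8.48 units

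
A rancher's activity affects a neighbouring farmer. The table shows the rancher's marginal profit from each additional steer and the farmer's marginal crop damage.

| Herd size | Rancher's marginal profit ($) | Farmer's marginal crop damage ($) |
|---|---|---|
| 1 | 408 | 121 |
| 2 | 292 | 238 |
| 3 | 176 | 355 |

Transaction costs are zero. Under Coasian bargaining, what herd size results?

2

Bargaining reaches the level where marginal profit last exceeds marginal crop damage.
That holds through level 2 (292 ≥ 238) but not at 3 (176 < 355).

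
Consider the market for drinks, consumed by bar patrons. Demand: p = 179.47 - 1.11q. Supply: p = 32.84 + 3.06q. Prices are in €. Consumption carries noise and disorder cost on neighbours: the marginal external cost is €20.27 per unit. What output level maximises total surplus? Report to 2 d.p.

q* = 30.30

Social marginal benefit = demand − MEC = 159.20 - 1.11q.
Set SMB = MC: 159.20 - 1.11q = 32.84 + 3.06q → q* = 30.3022.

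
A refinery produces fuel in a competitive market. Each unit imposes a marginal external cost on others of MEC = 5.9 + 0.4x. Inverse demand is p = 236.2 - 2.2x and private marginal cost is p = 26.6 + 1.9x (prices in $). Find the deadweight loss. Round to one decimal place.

Market equilibrium (private): 26.6 + 1.9x = 236.2 - 2.2x → x_m = 51.1220.
Social marginal cost = private MC + MEC = 32.5 + 2.3x.
Set SMC = demand: 32.5 + 2.3x = 236.2 - 2.2x → x* = 45.2667.
Height of the DWL triangle at x_m is SMC(x_m) − demand(x_m) = MEC(x_m) = 26.3488.
DWL = ½ × 5.8553 × 26.3488 = 77.1401.

DWL = $77.1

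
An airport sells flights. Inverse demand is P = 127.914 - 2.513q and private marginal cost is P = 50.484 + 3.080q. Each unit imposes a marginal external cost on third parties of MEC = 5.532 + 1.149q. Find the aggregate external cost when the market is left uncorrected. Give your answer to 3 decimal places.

186.694

Market equilibrium (private): 50.484 + 3.080q = 127.914 - 2.513q → q_m = 13.8441.
Total external cost = ∫₀^{q_m} (5.532 + 1.149q) dq = 5.532×13.8441 + ½×1.149×13.8441² = 186.6937.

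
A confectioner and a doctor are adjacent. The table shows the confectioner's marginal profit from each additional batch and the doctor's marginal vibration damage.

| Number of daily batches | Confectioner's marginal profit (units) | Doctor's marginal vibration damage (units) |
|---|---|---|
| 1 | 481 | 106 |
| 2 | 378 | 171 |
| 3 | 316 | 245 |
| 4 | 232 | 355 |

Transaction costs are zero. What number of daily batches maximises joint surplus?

Bargaining reaches the level where marginal profit last exceeds marginal vibration damage.
That holds through level 3 (316 ≥ 245) but not at 4 (232 < 355).

3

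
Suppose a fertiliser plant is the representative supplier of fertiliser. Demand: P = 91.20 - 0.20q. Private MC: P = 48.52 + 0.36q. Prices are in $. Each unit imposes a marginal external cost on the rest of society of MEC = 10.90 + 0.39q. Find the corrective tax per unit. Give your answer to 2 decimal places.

tax = $23.95 per unit

Social marginal cost = private MC + MEC = 59.42 + 0.75q.
Set SMC = demand: 59.42 + 0.75q = 91.20 - 0.20q → q* = 33.4526.
The Pigouvian tax equals MEC at q*: 10.90 + 0.39×33.4526 = 23.9465.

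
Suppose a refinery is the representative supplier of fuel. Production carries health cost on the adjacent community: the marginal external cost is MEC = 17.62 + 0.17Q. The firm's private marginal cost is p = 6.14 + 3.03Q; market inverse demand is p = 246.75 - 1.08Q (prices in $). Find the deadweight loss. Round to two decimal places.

Market equilibrium (private): 6.14 + 3.03Q = 246.75 - 1.08Q → Q_m = 58.5426.
Social marginal cost = private MC + MEC = 23.76 + 3.20Q.
Set SMC = demand: 23.76 + 3.20Q = 246.75 - 1.08Q → Q* = 52.1005.
The welfare-loss triangle has base |Q_m − Q*| and height MEC(Q_m) (the vertical gap between SMC and demand is zero at Q* and MEC at Q_m).
DWL = ½ × 6.4421 × 27.5722 = 88.8114.

DWL = $88.81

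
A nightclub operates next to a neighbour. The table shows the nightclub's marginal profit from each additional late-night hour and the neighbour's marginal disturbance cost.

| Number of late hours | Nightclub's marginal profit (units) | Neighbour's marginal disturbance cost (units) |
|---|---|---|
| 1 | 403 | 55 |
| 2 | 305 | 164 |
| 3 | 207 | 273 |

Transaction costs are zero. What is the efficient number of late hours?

2

Bargaining reaches the level where marginal profit last exceeds marginal disturbance cost.
That holds through level 2 (305 ≥ 164) but not at 3 (207 < 273).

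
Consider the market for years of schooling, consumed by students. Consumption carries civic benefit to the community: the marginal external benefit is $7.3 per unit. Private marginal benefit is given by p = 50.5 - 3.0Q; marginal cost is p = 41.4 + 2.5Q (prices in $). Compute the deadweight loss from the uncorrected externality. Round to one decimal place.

Market equilibrium (private): 41.4 + 2.5Q = 50.5 - 3.0Q → Q_m = 1.6545.
Social marginal benefit = demand + MEB = 57.8 - 3.0Q.
Set SMB = MC: 57.8 - 3.0Q = 41.4 + 2.5Q → Q* = 2.9818.
The loss is the area between SMB and MC from Q* to Q_m; with linear curves that's a triangle of height MEB(Q_m).
DWL = ½ × 1.3273 × 7.3000 = 4.8446.

DWL = $4.8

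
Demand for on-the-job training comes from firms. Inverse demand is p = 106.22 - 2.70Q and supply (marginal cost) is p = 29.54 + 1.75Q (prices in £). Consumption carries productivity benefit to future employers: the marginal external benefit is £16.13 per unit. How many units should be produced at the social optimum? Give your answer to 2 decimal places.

Q* = 20.86

Social marginal benefit = demand + MEB = 122.35 - 2.70Q.
Set SMB = MC: 122.35 - 2.70Q = 29.54 + 1.75Q → Q* = 20.8562.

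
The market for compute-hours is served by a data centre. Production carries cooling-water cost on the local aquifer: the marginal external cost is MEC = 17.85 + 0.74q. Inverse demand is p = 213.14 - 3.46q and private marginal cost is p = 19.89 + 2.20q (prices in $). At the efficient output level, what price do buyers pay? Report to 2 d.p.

P = $118.31

Social marginal cost = private MC + MEC = 37.74 + 2.94q.
Set SMC = demand: 37.74 + 2.94q = 213.14 - 3.46q → q* = 27.4063.
Consumer price on the demand curve at q*: 213.14 − 3.46×27.4063 = 118.3142.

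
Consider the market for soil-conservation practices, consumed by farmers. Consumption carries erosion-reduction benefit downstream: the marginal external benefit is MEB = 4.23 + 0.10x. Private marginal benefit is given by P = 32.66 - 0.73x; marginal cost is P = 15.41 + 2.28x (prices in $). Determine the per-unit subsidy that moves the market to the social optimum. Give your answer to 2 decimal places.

subsidy = $4.97 per unit

Social marginal benefit = demand + MEB = 36.89 - 0.63x.
Set SMB = MC: 36.89 - 0.63x = 15.41 + 2.28x → x* = 7.3814.
The Pigouvian subsidy equals MEB at x*: 4.23 + 0.10×7.3814 = 4.9681.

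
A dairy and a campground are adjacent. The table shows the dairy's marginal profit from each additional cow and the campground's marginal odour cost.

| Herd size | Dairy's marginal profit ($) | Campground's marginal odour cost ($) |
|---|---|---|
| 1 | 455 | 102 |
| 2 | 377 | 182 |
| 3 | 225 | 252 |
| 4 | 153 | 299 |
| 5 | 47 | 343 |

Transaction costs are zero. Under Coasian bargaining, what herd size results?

Bargaining reaches the level where marginal profit last exceeds marginal odour cost.
That holds through level 2 (377 ≥ 182) but not at 3 (225 < 252).

2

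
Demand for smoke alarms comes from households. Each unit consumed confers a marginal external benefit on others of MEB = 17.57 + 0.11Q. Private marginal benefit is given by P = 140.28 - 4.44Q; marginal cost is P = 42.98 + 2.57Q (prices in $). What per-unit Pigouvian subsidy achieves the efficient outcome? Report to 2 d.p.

Social marginal benefit = demand + MEB = 157.85 - 4.33Q.
Set SMB = MC: 157.85 - 4.33Q = 42.98 + 2.57Q → Q* = 16.6478.
The Pigouvian subsidy equals MEB at Q*: 17.57 + 0.11×16.6478 = 19.4013.

subsidy = $19.40 per unit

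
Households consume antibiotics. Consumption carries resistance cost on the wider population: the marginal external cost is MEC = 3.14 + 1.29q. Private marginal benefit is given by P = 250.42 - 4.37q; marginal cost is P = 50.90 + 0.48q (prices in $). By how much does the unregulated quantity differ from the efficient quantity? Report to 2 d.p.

Market equilibrium (private): 50.90 + 0.48q = 250.42 - 4.37q → q_m = 41.1381.
Social marginal benefit = demand − MEC = 247.28 - 5.66q.
Set SMB = MC: 247.28 - 5.66q = 50.90 + 0.48q → q* = 31.9837.
Gap = |41.1381 − 31.9837| = 9.1544.

9.15 units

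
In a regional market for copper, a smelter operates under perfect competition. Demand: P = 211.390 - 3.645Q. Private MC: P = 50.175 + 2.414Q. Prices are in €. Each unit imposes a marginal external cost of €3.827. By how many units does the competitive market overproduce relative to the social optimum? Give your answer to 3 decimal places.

0.632 units

Market equilibrium (private): 50.175 + 2.414Q = 211.390 - 3.645Q → Q_m = 26.6075.
Social marginal cost = private MC + MEC = 54.002 + 2.414Q.
Set SMC = demand: 54.002 + 2.414Q = 211.390 - 3.645Q → Q* = 25.9759.
Gap = |26.6075 − 25.9759| = 0.6316.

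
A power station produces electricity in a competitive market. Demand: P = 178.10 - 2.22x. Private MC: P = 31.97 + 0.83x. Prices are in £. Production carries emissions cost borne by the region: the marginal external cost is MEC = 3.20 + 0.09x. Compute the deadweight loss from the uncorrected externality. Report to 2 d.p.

DWL = £8.99

Market equilibrium (private): 31.97 + 0.83x = 178.10 - 2.22x → x_m = 47.9115.
Social marginal cost = private MC + MEC = 35.17 + 0.92x.
Set SMC = demand: 35.17 + 0.92x = 178.10 - 2.22x → x* = 45.5191.
Between x* and x_m the wedge SMC − demand runs linearly from 0 to MEC(x_m), so the loss is a triangle.
DWL = ½ × 2.3924 × 7.5120 = 8.9859.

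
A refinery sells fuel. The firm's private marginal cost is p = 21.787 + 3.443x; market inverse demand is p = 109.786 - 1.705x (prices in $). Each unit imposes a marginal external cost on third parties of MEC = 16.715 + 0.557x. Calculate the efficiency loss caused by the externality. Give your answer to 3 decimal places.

DWL = $60.328

Market equilibrium (private): 21.787 + 3.443x = 109.786 - 1.705x → x_m = 17.0938.
Social marginal cost = private MC + MEC = 38.502 + 4.000x.
Set SMC = demand: 38.502 + 4.000x = 109.786 - 1.705x → x* = 12.4950.
Between x* and x_m the wedge SMC − demand runs linearly from 0 to MEC(x_m), so the loss is a triangle.
DWL = ½ × 4.5988 × 26.2363 = 60.3277.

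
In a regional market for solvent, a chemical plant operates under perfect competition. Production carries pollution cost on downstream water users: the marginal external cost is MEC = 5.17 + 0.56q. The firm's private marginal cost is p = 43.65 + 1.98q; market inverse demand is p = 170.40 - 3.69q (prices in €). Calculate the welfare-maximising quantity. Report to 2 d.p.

q* = 19.52

Social marginal cost = private MC + MEC = 48.82 + 2.54q.
Set SMC = demand: 48.82 + 2.54q = 170.40 - 3.69q → q* = 19.5152.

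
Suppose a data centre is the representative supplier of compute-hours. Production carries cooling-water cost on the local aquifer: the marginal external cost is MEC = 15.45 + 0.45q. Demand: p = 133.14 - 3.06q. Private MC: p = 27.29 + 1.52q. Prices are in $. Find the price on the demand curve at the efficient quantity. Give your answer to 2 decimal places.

Social marginal cost = private MC + MEC = 42.74 + 1.97q.
Set SMC = demand: 42.74 + 1.97q = 133.14 - 3.06q → q* = 17.9722.
Consumer price on the demand curve at q*: 133.14 − 3.06×17.9722 = 78.1451.

P = $78.15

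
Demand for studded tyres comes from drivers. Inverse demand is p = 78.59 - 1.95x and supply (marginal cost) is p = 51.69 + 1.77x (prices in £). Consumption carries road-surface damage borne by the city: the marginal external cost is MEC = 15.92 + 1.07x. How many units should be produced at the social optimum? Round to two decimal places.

Social marginal benefit = demand − MEC = 62.67 - 3.02x.
Set SMB = MC: 62.67 - 3.02x = 51.69 + 1.77x → x* = 2.2923.

x* = 2.29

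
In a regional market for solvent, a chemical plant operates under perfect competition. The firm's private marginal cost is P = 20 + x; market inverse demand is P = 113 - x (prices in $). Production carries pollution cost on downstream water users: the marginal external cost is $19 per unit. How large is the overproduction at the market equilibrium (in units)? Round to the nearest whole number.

Market equilibrium (private): 20 + x = 113 - x → x_m = 46.5000.
Social marginal cost = private MC + MEC = 39 + x.
Set SMC = demand: 39 + x = 113 - x → x* = 37.0000.
Gap = |46.5000 − 37.0000| = 9.5000.

10 units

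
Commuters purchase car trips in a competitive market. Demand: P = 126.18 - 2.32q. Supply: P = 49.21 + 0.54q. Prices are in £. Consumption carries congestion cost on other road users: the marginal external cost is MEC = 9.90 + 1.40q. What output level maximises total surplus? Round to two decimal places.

q* = 15.74

Social marginal benefit = demand − MEC = 116.28 - 3.72q.
Set SMB = MC: 116.28 - 3.72q = 49.21 + 0.54q → q* = 15.7441.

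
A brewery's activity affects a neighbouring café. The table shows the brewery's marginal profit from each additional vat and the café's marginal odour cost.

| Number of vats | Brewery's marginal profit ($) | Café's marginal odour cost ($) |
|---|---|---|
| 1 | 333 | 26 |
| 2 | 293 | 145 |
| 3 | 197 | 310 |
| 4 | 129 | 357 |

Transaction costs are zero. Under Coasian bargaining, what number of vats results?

Bargaining reaches the level where marginal profit last exceeds marginal odour cost.
That holds through level 2 (293 ≥ 145) but not at 3 (197 < 310).

2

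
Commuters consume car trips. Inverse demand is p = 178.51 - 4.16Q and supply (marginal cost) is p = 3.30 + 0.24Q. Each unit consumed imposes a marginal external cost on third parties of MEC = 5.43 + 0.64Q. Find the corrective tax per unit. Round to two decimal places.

Social marginal benefit = demand − MEC = 173.08 - 4.80Q.
Set SMB = MC: 173.08 - 4.80Q = 3.30 + 0.24Q → Q* = 33.6865.
The Pigouvian tax equals MEC at Q*: 5.43 + 0.64×33.6865 = 26.9894.

tax = 26.99 per unit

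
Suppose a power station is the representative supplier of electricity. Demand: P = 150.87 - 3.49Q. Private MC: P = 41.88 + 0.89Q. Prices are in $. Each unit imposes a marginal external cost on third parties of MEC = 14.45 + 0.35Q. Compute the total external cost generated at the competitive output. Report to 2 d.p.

Market equilibrium (private): 41.88 + 0.89Q = 150.87 - 3.49Q → Q_m = 24.8836.
Total external cost = ∫₀^{Q_m} (14.45 + 0.35Q) dQ = 14.45×24.8836 + ½×0.35×24.8836² = 467.9269.

$467.93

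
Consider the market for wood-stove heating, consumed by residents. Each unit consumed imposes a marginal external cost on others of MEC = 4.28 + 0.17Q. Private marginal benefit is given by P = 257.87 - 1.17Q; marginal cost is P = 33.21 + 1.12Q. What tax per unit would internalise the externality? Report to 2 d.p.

tax = 19.51 per unit

Social marginal benefit = demand − MEC = 253.59 - 1.34Q.
Set SMB = MC: 253.59 - 1.34Q = 33.21 + 1.12Q → Q* = 89.5854.
The Pigouvian tax equals MEC at Q*: 4.28 + 0.17×89.5854 = 19.5095.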